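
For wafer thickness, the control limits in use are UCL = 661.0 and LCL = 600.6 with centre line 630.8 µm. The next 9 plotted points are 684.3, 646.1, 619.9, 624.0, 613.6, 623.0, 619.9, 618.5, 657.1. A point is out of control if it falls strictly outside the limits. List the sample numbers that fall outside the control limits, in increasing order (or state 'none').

Compare each point to [600.6, 661.0]: sample 1 = 684.3 > UCL.

1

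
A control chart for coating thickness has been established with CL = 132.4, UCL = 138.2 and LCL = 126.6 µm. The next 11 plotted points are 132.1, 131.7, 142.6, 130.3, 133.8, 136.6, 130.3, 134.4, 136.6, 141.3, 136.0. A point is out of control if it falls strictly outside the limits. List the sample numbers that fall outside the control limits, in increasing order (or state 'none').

3, 10

Compare each point to [126.6, 138.2]: sample 3 = 142.6 > UCL; sample 10 = 141.3 > UCL.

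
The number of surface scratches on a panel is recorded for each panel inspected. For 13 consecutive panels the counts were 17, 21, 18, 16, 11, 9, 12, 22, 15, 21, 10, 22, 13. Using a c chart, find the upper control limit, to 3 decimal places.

c̄ = (17 + 21 + 18 + 16 + 11 + 9 + 12 + 22 + 15 + 21 + 10 + 22 + 13) / 13 = 207 / 13 = 15.9231
UCL = c̄ + 3√c̄ = 15.9231 + 3 × √15.9231 = 15.9231 + 3 × 3.9904 = 27.8942

27.894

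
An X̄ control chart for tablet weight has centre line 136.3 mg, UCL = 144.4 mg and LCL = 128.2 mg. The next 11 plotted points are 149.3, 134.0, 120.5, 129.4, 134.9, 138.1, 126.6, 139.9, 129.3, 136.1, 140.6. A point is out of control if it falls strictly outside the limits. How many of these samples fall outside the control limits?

Compare each point to [128.2, 144.4]: sample 1 = 149.3 > UCL; sample 3 = 120.5 < LCL; sample 7 = 126.6 < LCL.

3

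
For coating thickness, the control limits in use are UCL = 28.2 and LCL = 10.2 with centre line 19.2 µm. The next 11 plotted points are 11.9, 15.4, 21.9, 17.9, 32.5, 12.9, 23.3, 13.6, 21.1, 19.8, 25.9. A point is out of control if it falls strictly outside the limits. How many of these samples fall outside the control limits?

Compare each point to [10.2, 28.2]: sample 5 = 32.5 > UCL.

1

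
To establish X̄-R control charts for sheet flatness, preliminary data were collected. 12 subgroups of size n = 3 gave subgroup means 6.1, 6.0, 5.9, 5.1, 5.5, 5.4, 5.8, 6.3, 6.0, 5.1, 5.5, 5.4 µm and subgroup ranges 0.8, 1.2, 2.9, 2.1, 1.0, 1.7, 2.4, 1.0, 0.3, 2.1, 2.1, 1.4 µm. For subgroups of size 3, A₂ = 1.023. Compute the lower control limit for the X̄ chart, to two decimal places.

4.06

X̄̄ = (6.1 + 6.0 + 5.9 + 5.1 + 5.5 + 5.4 + 5.8 + 6.3 + 6.0 + 5.1 + 5.5 + 5.4) / 12 = 68.1000 / 12 = 5.6750
R̄ = (0.8 + 1.2 + 2.9 + 2.1 + 1.0 + 1.7 + 2.4 + 1.0 + 0.3 + 2.1 + 2.1 + 1.4) / 12 = 19.0000 / 12 = 1.5833
LCL = X̄̄ − A₂·R̄ = 5.6750 − 1.023 × 1.5833 = 4.0553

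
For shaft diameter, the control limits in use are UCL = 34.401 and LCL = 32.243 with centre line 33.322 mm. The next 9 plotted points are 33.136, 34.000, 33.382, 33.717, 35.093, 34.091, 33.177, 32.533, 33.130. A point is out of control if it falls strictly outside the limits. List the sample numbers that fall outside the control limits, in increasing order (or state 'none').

Compare each point to [32.243, 34.401]: sample 5 = 35.093 > UCL.

5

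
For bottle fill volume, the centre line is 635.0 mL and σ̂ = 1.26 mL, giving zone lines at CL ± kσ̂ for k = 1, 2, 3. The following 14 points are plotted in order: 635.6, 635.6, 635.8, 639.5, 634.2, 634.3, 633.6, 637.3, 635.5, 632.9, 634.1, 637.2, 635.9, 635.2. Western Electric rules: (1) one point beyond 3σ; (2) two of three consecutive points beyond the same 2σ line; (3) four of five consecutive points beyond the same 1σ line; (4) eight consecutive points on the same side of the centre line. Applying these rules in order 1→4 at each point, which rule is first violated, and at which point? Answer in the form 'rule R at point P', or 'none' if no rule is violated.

rule 1 at point 4

Zone of each point (C = within 1σ̂, B = 1σ̂–2σ̂, A = 2σ̂–3σ̂, * = beyond 3σ̂; sign = side of CL): 1:+C, 2:+C, 3:+C, 4:+*, 5:-C, 6:-C, 7:-B, 8:+B, 9:+C, 10:-B, 11:-C, 12:+B, 13:+C, 14:+C
Rule 1 (one point beyond the 3σ limits) is satisfied at point 4.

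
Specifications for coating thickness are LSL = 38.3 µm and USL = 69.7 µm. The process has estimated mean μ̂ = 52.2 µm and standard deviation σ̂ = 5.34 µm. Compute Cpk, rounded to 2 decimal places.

Cpu = (USL − μ̂) / (3σ̂) = (69.7 − 52.2) / (3 × 5.34) = 1.0924; Cpl = (μ̂ − LSL) / (3σ̂) = (52.2 − 38.3) / (3 × 5.34) = 0.8677; Cpk = min(Cpu, Cpl) = 0.8677

0.87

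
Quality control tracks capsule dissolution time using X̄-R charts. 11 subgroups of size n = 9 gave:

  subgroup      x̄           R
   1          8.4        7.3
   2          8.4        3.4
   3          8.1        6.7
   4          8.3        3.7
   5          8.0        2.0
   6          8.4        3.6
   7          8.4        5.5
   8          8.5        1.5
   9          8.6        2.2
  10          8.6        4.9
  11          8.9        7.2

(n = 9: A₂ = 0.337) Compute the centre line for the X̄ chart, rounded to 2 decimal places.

X̄̄ = (8.4 + 8.4 + 8.1 + 8.3 + 8.0 + 8.4 + 8.4 + 8.5 + 8.6 + 8.6 + 8.9) / 11 = 92.6000 / 11 = 8.4182
CL = X̄̄ = 8.4182

8.42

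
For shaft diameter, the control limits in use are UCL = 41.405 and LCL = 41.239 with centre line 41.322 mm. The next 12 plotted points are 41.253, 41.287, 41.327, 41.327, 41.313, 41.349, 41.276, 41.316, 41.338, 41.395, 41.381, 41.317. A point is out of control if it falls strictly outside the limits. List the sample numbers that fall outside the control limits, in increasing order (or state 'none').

All 12 points lie within [41.239, 41.405].

none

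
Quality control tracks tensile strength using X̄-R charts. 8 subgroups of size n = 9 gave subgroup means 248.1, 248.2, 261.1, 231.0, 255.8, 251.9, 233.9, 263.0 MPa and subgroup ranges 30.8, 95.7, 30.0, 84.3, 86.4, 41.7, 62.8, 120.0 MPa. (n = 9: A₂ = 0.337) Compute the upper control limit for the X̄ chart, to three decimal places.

272.365

X̄̄ = (248.1 + 248.2 + 261.1 + 231.0 + 255.8 + 251.9 + 233.9 + 263.0) / 8 = 1993.0000 / 8 = 249.1250
R̄ = (30.8 + 95.7 + 30.0 + 84.3 + 86.4 + 41.7 + 62.8 + 120.0) / 8 = 551.7000 / 8 = 68.9625
UCL = X̄̄ + A₂·R̄ = 249.1250 + 0.337 × 68.9625 = 272.3654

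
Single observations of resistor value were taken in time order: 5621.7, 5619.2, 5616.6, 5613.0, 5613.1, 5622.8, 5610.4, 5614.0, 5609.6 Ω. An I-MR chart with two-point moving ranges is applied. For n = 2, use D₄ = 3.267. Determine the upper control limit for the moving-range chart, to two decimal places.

Moving ranges: 2.5, 2.6, 3.6, 0.1, 9.7, 12.4, 3.6, 4.4; M̄R̄ = 38.9000 / 8 = 4.8625
UCL_MR = D₄·M̄R̄ = 3.267 × 4.8625 = 15.8858

15.89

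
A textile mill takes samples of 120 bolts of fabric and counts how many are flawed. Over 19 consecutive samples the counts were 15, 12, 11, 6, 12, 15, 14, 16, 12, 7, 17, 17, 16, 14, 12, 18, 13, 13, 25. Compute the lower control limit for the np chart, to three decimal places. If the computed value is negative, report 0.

p̄ = Σdᵢ / (k·n) = 265 / (19 × 120) = 0.11623
LCL = np̄ − 3·√(np̄(1−p̄)) = 13.9474 − 3 × 3.5109 = 3.4147

3.415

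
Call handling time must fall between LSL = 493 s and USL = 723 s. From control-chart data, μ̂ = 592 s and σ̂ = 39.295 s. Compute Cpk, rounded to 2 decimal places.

Cpu = (USL − μ̂) / (3σ̂) = (723 − 592) / (3 × 39.295) = 1.1113; Cpl = (μ̂ − LSL) / (3σ̂) = (592 − 493) / (3 × 39.295) = 0.8398; Cpk = min(Cpu, Cpl) = 0.8398

0.84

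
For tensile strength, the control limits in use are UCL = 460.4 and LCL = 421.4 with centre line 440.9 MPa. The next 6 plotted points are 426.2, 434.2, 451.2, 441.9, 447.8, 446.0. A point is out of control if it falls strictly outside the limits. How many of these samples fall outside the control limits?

All 6 points lie within [421.4, 460.4].

0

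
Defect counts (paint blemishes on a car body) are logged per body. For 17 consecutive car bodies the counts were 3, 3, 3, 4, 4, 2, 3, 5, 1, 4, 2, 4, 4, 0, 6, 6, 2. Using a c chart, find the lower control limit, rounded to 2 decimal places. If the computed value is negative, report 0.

0.00

c̄ = (3 + 3 + 3 + 4 + 4 + 2 + 3 + 5 + 1 + 4 + 2 + 4 + 4 + 0 + 6 + 6 + 2) / 17 = 56 / 17 = 3.2941
LCL = c̄ − 3√c̄ = 3.2941 − 3 × 1.8150 = -2.1508 → 0 (cannot be negative)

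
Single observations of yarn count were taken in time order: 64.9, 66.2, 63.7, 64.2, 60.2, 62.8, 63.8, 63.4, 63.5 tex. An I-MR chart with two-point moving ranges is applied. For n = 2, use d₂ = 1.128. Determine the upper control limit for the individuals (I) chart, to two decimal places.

X̄ = (64.9 + 66.2 + 63.7 + 64.2 + 60.2 + 62.8 + 63.8 + 63.4 + 63.5) / 9 = 63.6333
Moving ranges: 1.3, 2.5, 0.5, 4.0, 2.6, 1.0, 0.4, 0.1; M̄R̄ = 12.4000 / 8 = 1.5500
UCL = X̄ + 3·M̄R̄/d₂ = 63.6333 + 3 × 1.5500 / 1.128 = 67.7557

67.76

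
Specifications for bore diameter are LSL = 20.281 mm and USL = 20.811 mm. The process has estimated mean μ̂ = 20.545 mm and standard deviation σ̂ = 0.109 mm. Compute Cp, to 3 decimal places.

Cp = (USL − LSL) / (6σ̂) = (20.811 − 20.281) / (6 × 0.109) = 0.5300 / 0.6540 = 0.8104

0.810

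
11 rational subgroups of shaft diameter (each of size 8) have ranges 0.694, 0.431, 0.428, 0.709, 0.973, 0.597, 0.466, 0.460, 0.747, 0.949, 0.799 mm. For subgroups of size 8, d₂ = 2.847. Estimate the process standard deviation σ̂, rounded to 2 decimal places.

R̄ = (0.694 + 0.431 + 0.428 + 0.709 + 0.973 + 0.597 + 0.466 + 0.460 + 0.747 + 0.949 + 0.799) / 11 = 0.6594
σ̂ = R̄ / d₂ = 0.6594 / 2.847 = 0.2316

0.23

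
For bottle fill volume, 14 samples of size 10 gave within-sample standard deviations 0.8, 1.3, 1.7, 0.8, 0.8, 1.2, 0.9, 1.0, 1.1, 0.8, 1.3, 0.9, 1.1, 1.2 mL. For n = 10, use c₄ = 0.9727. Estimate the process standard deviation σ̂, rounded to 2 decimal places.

s̄ = (0.8 + 1.3 + 1.7 + 0.8 + 0.8 + 1.2 + 0.9 + 1.0 + 1.1 + 0.8 + 1.3 + 0.9 + 1.1 + 1.2) / 14 = 1.0643
σ̂ = s̄ / c₄ = 1.0643 / 0.9727 = 1.0942

1.09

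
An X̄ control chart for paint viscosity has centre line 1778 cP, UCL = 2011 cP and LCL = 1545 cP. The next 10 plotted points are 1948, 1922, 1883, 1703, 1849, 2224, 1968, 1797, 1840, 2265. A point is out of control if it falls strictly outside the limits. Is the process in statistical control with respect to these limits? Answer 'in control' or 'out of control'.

Compare each point to [1545, 2011]: sample 6 = 2224 > UCL; sample 10 = 2265 > UCL.

out of control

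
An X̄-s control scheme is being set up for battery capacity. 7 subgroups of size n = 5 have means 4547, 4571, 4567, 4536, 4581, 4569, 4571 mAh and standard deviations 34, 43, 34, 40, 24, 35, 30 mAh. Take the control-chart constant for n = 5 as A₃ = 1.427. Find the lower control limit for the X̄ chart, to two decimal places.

X̄̄ = (4547 + 4571 + 4567 + 4536 + 4581 + 4569 + 4571) / 7 = 4563.1429
s̄ = (34 + 43 + 34 + 40 + 24 + 35 + 30) / 7 = 34.2857
LCL = X̄̄ − A₃·s̄ = 4563.1429 − 1.427 × 34.2857 = 4514.2171

4514.22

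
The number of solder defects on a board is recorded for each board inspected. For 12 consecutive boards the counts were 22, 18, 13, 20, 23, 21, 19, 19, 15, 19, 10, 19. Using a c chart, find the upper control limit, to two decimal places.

c̄ = (22 + 18 + 13 + 20 + 23 + 21 + 19 + 19 + 15 + 19 + 10 + 19) / 12 = 218 / 12 = 18.1667
UCL = c̄ + 3√c̄ = 18.1667 + 3 × √18.1667 = 18.1667 + 3 × 4.2622 = 30.9534

30.95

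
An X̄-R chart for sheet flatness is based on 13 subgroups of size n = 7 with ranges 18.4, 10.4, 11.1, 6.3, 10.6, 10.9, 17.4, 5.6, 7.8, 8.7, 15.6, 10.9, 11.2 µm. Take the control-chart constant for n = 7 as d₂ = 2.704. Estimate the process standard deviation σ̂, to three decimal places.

4.122

R̄ = (18.4 + 10.4 + 11.1 + 6.3 + 10.6 + 10.9 + 17.4 + 5.6 + 7.8 + 8.7 + 15.6 + 10.9 + 11.2) / 13 = 11.1462
σ̂ = R̄ / d₂ = 11.1462 / 2.704 = 4.1221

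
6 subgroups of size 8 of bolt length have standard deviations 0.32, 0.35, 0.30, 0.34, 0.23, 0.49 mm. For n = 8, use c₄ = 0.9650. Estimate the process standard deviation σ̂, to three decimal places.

s̄ = (0.32 + 0.35 + 0.30 + 0.34 + 0.23 + 0.49) / 6 = 0.3383
σ̂ = s̄ / c₄ = 0.3383 / 0.9650 = 0.3506

0.351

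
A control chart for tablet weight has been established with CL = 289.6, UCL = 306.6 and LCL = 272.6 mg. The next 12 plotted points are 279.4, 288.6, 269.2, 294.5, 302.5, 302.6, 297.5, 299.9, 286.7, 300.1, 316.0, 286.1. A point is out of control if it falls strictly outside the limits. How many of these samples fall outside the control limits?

2

Compare each point to [272.6, 306.6]: sample 3 = 269.2 < LCL; sample 11 = 316.0 > UCL.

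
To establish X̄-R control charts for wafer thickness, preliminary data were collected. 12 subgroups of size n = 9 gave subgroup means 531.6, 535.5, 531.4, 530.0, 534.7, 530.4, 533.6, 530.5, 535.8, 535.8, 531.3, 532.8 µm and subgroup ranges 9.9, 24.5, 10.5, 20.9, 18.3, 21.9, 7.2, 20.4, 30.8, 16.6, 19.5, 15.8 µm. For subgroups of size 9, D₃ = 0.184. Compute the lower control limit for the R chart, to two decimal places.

R̄ = (9.9 + 24.5 + 10.5 + 20.9 + 18.3 + 21.9 + 7.2 + 20.4 + 30.8 + 16.6 + 19.5 + 15.8) / 12 = 216.3000 / 12 = 18.0250
LCL_R = D₃·R̄ = 0.184 × 18.0250 = 3.3166

3.32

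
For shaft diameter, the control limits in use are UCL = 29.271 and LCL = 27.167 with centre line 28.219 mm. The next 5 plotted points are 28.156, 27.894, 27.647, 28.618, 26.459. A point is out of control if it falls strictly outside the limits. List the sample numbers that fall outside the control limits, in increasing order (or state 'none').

5

Compare each point to [27.167, 29.271]: sample 5 = 26.459 < LCL.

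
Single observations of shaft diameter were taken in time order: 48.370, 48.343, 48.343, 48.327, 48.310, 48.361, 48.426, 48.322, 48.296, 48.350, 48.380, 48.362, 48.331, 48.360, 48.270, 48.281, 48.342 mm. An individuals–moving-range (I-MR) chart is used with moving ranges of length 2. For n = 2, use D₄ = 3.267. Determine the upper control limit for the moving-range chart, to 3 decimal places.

Moving ranges: 0.027, 0.000, 0.016, 0.017, 0.051, 0.065, 0.104, 0.026, 0.054, 0.030, 0.018, 0.031, 0.029, 0.090, 0.011, 0.061; M̄R̄ = 0.6300 / 16 = 0.0394
UCL_MR = D₄·M̄R̄ = 3.267 × 0.0394 = 0.1286

0.129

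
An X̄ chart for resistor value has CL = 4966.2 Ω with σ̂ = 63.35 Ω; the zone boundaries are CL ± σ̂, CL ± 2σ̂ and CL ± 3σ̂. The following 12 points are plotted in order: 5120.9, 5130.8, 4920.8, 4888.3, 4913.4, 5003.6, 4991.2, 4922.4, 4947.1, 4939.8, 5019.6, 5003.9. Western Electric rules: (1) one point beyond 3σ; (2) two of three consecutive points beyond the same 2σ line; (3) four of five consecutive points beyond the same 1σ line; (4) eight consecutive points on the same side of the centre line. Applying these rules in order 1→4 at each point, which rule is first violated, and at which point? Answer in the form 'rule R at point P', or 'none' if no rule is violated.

rule 2 at point 2

Zone of each point (C = within 1σ̂, B = 1σ̂–2σ̂, A = 2σ̂–3σ̂, * = beyond 3σ̂; sign = side of CL): 1:+A, 2:+A, 3:-C, 4:-B, 5:-C, 6:+C, 7:+C, 8:-C, 9:-C, 10:-C, 11:+C, 12:+C
Rule 2 (two of three consecutive points beyond the same 2σ limit) is satisfied at point 2.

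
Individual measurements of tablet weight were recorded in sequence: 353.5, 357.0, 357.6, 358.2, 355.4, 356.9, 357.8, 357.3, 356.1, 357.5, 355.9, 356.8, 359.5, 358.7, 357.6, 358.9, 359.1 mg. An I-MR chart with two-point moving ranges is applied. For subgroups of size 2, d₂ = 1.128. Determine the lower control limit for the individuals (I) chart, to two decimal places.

353.69

X̄ = (353.5 + 357.0 + 357.6 + 358.2 + 355.4 + 356.9 + 357.8 + 357.3 + 356.1 + 357.5 + 355.9 + 356.8 + 359.5 + 358.7 + 357.6 + 358.9 + 359.1) / 17 = 357.2824
Moving ranges: 3.5, 0.6, 0.6, 2.8, 1.5, 0.9, 0.5, 1.2, 1.4, 1.6, 0.9, 2.7, 0.8, 1.1, 1.3, 0.2; M̄R̄ = 21.6000 / 16 = 1.3500
LCL = X̄ − 3·M̄R̄/d₂ = 357.2824 − 3 × 1.3500 / 1.128 = 353.6919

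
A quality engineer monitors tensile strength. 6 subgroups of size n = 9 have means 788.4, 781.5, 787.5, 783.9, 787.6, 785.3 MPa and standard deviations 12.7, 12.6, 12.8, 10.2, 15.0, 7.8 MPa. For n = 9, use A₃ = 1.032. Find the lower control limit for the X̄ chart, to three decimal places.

X̄̄ = (788.4 + 781.5 + 787.5 + 783.9 + 787.6 + 785.3) / 6 = 785.7000
s̄ = (12.7 + 12.6 + 12.8 + 10.2 + 15.0 + 7.8) / 6 = 11.8500
LCL = X̄̄ − A₃·s̄ = 785.7000 − 1.032 × 11.8500 = 773.4708

773.471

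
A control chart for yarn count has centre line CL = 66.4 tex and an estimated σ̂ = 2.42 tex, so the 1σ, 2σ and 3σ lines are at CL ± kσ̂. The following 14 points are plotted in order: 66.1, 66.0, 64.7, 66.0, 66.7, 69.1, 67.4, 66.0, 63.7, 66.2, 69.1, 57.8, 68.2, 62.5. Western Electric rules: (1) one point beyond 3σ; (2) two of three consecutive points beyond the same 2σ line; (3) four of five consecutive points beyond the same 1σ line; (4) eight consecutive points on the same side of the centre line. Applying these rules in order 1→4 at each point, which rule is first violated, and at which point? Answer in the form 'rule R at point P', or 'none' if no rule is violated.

Zone of each point (C = within 1σ̂, B = 1σ̂–2σ̂, A = 2σ̂–3σ̂, * = beyond 3σ̂; sign = side of CL): 1:-C, 2:-C, 3:-C, 4:-C, 5:+C, 6:+B, 7:+C, 8:-C, 9:-B, 10:-C, 11:+B, 12:-*, 13:+C, 14:-B
Rule 1 (one point beyond the 3σ limits) is satisfied at point 12.

rule 1 at point 12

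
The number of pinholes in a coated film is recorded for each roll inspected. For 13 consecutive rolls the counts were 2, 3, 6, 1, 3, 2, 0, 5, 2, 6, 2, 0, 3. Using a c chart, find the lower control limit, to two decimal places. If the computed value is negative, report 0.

c̄ = (2 + 3 + 6 + 1 + 3 + 2 + 0 + 5 + 2 + 6 + 2 + 0 + 3) / 13 = 35 / 13 = 2.6923
LCL = c̄ − 3√c̄ = 2.6923 − 3 × 1.6408 = -2.2302 → 0 (cannot be negative)

0.00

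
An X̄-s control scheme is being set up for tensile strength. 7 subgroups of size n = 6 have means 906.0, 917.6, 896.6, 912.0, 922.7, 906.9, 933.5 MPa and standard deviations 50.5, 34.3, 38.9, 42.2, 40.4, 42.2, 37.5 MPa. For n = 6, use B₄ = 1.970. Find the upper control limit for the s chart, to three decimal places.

80.489

s̄ = (50.5 + 34.3 + 38.9 + 42.2 + 40.4 + 42.2 + 37.5) / 7 = 40.8571
UCL_s = B₄·s̄ = 1.970 × 40.8571 = 80.4886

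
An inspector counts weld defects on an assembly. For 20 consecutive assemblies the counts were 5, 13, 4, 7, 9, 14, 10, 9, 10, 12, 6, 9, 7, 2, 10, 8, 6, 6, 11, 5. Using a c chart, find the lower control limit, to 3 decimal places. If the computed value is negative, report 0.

c̄ = (5 + 13 + 4 + 7 + 9 + 14 + 10 + 9 + 10 + 12 + 6 + 9 + 7 + 2 + 10 + 8 + 6 + 6 + 11 + 5) / 20 = 163 / 20 = 8.1500
LCL = c̄ − 3√c̄ = 8.1500 − 3 × 2.8548 = -0.4145 → 0 (cannot be negative)

0.000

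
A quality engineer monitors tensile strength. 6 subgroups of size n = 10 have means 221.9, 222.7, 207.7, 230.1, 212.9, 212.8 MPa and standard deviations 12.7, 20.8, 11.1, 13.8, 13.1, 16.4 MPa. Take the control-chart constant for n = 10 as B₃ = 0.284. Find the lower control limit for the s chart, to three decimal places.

4.161

s̄ = (12.7 + 20.8 + 11.1 + 13.8 + 13.1 + 16.4) / 6 = 14.6500
LCL_s = B₃·s̄ = 0.284 × 14.6500 = 4.1606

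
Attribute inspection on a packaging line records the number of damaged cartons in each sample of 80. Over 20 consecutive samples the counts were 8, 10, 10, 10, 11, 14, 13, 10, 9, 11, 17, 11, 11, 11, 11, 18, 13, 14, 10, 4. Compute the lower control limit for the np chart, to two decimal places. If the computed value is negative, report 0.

1.95

p̄ = Σdᵢ / (k·n) = 226 / (20 × 80) = 0.14125
LCL = np̄ − 3·√(np̄(1−p̄)) = 11.3000 − 3 × 3.1151 = 1.9547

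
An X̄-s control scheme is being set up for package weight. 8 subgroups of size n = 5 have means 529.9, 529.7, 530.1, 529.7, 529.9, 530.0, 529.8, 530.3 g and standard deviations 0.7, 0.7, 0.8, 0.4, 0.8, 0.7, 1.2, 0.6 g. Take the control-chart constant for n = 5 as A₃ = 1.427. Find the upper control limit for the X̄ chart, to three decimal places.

530.977

X̄̄ = (529.9 + 529.7 + 530.1 + 529.7 + 529.9 + 530.0 + 529.8 + 530.3) / 8 = 529.9250
s̄ = (0.7 + 0.7 + 0.8 + 0.4 + 0.8 + 0.7 + 1.2 + 0.6) / 8 = 0.7375
UCL = X̄̄ + A₃·s̄ = 529.9250 + 1.427 × 0.7375 = 530.9774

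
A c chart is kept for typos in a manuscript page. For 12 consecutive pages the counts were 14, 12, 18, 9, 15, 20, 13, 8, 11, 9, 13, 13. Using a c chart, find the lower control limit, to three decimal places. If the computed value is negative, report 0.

c̄ = (14 + 12 + 18 + 9 + 15 + 20 + 13 + 8 + 11 + 9 + 13 + 13) / 12 = 155 / 12 = 12.9167
LCL = c̄ − 3√c̄ = 12.9167 − 3 × 3.5940 = 2.1347

2.135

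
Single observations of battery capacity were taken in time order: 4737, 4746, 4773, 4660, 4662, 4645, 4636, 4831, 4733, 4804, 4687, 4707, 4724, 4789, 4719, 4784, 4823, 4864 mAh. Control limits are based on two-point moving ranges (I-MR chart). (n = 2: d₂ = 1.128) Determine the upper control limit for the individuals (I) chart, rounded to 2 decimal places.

4892.76

X̄ = (4737 + 4746 + 4773 + 4660 + 4662 + 4645 + 4636 + 4831 + 4733 + 4804 + 4687 + 4707 + 4724 + 4789 + 4719 + 4784 + 4823 + 4864) / 18 = 4740.2222
Moving ranges: 9, 27, 113, 2, 17, 9, 195, 98, 71, 117, 20, 17, 65, 70, 65, 39, 41; M̄R̄ = 975.0000 / 17 = 57.3529
UCL = X̄ + 3·M̄R̄/d₂ = 4740.2222 + 3 × 57.3529 / 1.128 = 4892.7566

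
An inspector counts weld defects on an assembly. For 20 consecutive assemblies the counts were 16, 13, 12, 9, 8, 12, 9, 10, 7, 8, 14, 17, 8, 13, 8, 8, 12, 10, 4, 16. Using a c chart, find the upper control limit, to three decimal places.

20.513

c̄ = (16 + 13 + 12 + 9 + 8 + 12 + 9 + 10 + 7 + 8 + 14 + 17 + 8 + 13 + 8 + 8 + 12 + 10 + 4 + 16) / 20 = 214 / 20 = 10.7000
UCL = c̄ + 3√c̄ = 10.7000 + 3 × √10.7000 = 10.7000 + 3 × 3.2711 = 20.5133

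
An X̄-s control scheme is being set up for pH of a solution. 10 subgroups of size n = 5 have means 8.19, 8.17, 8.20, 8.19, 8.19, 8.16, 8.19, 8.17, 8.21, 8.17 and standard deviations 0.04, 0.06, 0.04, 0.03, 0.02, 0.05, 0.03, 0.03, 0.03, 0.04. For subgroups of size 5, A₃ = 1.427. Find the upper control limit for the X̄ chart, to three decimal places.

X̄̄ = (8.19 + 8.17 + 8.20 + 8.19 + 8.19 + 8.16 + 8.19 + 8.17 + 8.21 + 8.17) / 10 = 8.1840
s̄ = (0.04 + 0.06 + 0.04 + 0.03 + 0.02 + 0.05 + 0.03 + 0.03 + 0.03 + 0.04) / 10 = 0.0370
UCL = X̄̄ + A₃·s̄ = 8.1840 + 1.427 × 0.0370 = 8.2368

8.237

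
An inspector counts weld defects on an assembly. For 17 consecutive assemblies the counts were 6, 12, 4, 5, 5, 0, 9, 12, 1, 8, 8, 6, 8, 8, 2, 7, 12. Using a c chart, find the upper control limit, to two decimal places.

14.38

c̄ = (6 + 12 + 4 + 5 + 5 + 0 + 9 + 12 + 1 + 8 + 8 + 6 + 8 + 8 + 2 + 7 + 12) / 17 = 113 / 17 = 6.6471
UCL = c̄ + 3√c̄ = 6.6471 + 3 × √6.6471 = 6.6471 + 3 × 2.5782 = 14.3816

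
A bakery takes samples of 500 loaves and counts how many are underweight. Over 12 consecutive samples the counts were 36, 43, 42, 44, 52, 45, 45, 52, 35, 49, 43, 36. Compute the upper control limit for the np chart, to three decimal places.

62.406

p̄ = Σdᵢ / (k·n) = 522 / (12 × 500) = 0.08700
UCL = np̄ + 3·√(np̄(1−p̄)) = 43.5000 + 3 × √(43.5000×0.91300) = 43.5000 + 3 × 6.3020 = 62.4061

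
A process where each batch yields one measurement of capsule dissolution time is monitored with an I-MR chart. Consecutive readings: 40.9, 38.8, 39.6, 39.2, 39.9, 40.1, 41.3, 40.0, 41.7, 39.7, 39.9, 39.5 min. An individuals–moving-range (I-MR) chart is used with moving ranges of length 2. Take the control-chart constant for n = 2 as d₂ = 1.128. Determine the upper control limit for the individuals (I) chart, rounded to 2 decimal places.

42.71

X̄ = (40.9 + 38.8 + 39.6 + 39.2 + 39.9 + 40.1 + 41.3 + 40.0 + 41.7 + 39.7 + 39.9 + 39.5) / 12 = 40.0500
Moving ranges: 2.1, 0.8, 0.4, 0.7, 0.2, 1.2, 1.3, 1.7, 2.0, 0.2, 0.4; M̄R̄ = 11.0000 / 11 = 1.0000
UCL = X̄ + 3·M̄R̄/d₂ = 40.0500 + 3 × 1.0000 / 1.128 = 42.7096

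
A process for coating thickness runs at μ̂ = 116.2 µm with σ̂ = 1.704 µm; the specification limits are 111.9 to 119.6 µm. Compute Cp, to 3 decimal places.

Cp = (USL − LSL) / (6σ̂) = (119.6 − 111.9) / (6 × 1.704) = 7.7000 / 10.2240 = 0.7531

0.753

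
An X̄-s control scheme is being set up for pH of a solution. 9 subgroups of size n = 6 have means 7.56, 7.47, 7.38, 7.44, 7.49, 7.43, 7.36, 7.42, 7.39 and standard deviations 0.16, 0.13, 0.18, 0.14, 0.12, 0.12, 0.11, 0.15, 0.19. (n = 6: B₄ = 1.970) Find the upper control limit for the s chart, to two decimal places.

s̄ = (0.16 + 0.13 + 0.18 + 0.14 + 0.12 + 0.12 + 0.11 + 0.15 + 0.19) / 9 = 0.1444
UCL_s = B₄·s̄ = 1.970 × 0.1444 = 0.2846

0.28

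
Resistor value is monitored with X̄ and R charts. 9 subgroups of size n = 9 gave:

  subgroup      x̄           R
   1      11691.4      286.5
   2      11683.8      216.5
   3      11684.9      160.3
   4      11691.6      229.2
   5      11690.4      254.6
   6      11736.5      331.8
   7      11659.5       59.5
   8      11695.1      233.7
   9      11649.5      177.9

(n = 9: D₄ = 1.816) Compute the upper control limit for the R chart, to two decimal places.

393.47

R̄ = (286.5 + 216.5 + 160.3 + 229.2 + 254.6 + 331.8 + 59.5 + 233.7 + 177.9) / 9 = 1950.0000 / 9 = 216.6667
UCL_R = D₄·R̄ = 1.816 × 216.6667 = 393.4667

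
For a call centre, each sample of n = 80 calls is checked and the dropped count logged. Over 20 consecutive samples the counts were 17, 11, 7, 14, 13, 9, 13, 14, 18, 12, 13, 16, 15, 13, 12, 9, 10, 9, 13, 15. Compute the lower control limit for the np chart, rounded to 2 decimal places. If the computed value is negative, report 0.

p̄ = Σdᵢ / (k·n) = 253 / (20 × 80) = 0.15812
LCL = np̄ − 3·√(np̄(1−p̄)) = 12.6500 − 3 × 3.2634 = 2.8598

2.86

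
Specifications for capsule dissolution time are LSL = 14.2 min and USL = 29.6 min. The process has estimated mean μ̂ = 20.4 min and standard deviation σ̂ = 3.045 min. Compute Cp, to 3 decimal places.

Cp = (USL − LSL) / (6σ̂) = (29.6 − 14.2) / (6 × 3.045) = 15.4000 / 18.2700 = 0.8429

0.843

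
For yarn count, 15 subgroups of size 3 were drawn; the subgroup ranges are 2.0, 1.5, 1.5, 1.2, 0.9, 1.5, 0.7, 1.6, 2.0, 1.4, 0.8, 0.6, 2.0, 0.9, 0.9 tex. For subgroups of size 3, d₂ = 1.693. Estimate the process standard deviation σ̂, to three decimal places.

0.768

R̄ = (2.0 + 1.5 + 1.5 + 1.2 + 0.9 + 1.5 + 0.7 + 1.6 + 2.0 + 1.4 + 0.8 + 0.6 + 2.0 + 0.9 + 0.9) / 15 = 1.3000
σ̂ = R̄ / d₂ = 1.3000 / 1.693 = 0.7679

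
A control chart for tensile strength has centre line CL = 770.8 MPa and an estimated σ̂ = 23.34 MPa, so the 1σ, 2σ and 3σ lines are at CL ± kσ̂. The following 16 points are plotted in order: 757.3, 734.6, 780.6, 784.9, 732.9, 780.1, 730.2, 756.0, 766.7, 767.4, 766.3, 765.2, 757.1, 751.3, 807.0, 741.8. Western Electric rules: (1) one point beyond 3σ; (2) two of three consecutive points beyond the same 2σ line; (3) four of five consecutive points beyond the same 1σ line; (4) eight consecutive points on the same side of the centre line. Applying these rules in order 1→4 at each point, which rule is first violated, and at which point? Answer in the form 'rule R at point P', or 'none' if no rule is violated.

rule 4 at point 14

Zone of each point (C = within 1σ̂, B = 1σ̂–2σ̂, A = 2σ̂–3σ̂, * = beyond 3σ̂; sign = side of CL): 1:-C, 2:-B, 3:+C, 4:+C, 5:-B, 6:+C, 7:-B, 8:-C, 9:-C, 10:-C, 11:-C, 12:-C, 13:-C, 14:-C, 15:+B, 16:-B
Rule 4 (eight consecutive points on the same side of the centre line) is satisfied at point 14.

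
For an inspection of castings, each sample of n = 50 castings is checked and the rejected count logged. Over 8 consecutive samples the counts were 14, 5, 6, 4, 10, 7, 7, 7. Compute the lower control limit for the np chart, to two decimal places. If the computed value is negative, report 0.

p̄ = Σdᵢ / (k·n) = 60 / (8 × 50) = 0.15000
LCL = np̄ − 3·√(np̄(1−p̄)) = 7.5000 − 3 × 2.5249 = -0.0746 → 0 (negative, so LCL = 0)

0.00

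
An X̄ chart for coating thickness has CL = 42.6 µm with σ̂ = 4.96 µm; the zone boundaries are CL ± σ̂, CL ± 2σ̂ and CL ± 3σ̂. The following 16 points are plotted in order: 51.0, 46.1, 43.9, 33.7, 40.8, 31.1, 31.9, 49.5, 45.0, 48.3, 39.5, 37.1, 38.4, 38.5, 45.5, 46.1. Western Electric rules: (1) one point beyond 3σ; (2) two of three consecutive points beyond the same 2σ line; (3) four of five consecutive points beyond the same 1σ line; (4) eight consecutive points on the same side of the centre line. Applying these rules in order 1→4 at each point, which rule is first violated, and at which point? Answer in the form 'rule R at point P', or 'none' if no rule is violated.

Zone of each point (C = within 1σ̂, B = 1σ̂–2σ̂, A = 2σ̂–3σ̂, * = beyond 3σ̂; sign = side of CL): 1:+B, 2:+C, 3:+C, 4:-B, 5:-C, 6:-A, 7:-A, 8:+B, 9:+C, 10:+B, 11:-C, 12:-B, 13:-C, 14:-C, 15:+C, 16:+C
Rule 2 (two of three consecutive points beyond the same 2σ limit) is satisfied at point 7.

rule 2 at point 7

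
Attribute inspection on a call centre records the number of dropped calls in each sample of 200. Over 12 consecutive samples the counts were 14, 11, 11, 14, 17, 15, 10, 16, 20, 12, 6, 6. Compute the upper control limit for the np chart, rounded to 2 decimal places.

p̄ = Σdᵢ / (k·n) = 152 / (12 × 200) = 0.06333
UCL = np̄ + 3·√(np̄(1−p̄)) = 12.6667 + 3 × √(12.6667×0.93667) = 12.6667 + 3 × 3.4445 = 23.0001

23.00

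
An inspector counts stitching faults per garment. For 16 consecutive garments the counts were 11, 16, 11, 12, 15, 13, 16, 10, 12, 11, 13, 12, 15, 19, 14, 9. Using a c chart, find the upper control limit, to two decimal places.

23.91

c̄ = (11 + 16 + 11 + 12 + 15 + 13 + 16 + 10 + 12 + 11 + 13 + 12 + 15 + 19 + 14 + 9) / 16 = 209 / 16 = 13.0625
UCL = c̄ + 3√c̄ = 13.0625 + 3 × √13.0625 = 13.0625 + 3 × 3.6142 = 23.9051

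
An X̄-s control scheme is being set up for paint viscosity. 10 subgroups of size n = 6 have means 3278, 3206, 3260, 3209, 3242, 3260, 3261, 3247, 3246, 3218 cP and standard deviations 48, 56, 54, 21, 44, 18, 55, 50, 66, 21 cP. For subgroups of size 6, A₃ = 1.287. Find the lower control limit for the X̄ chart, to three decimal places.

X̄̄ = (3278 + 3206 + 3260 + 3209 + 3242 + 3260 + 3261 + 3247 + 3246 + 3218) / 10 = 3242.7000
s̄ = (48 + 56 + 54 + 21 + 44 + 18 + 55 + 50 + 66 + 21) / 10 = 43.3000
LCL = X̄̄ − A₃·s̄ = 3242.7000 − 1.287 × 43.3000 = 3186.9729

3186.973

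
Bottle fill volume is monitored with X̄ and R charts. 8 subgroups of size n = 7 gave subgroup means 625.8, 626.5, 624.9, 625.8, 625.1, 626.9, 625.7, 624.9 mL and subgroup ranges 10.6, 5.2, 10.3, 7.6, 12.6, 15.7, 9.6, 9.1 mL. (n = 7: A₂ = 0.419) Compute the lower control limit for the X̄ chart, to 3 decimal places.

X̄̄ = (625.8 + 626.5 + 624.9 + 625.8 + 625.1 + 626.9 + 625.7 + 624.9) / 8 = 5005.6000 / 8 = 625.7000
R̄ = (10.6 + 5.2 + 10.3 + 7.6 + 12.6 + 15.7 + 9.6 + 9.1) / 8 = 80.7000 / 8 = 10.0875
LCL = X̄̄ − A₂·R̄ = 625.7000 − 0.419 × 10.0875 = 621.4733

621.473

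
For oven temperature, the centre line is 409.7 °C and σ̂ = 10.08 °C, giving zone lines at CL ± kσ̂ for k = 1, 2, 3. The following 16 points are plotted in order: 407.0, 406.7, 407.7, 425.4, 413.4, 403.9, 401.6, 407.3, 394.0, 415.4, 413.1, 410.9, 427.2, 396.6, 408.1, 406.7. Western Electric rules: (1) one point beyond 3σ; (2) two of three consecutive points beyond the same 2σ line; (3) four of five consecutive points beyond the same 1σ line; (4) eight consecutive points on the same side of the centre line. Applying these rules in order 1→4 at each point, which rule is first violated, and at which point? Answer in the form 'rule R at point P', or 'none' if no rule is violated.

none

Zone of each point (C = within 1σ̂, B = 1σ̂–2σ̂, A = 2σ̂–3σ̂, * = beyond 3σ̂; sign = side of CL): 1:-C, 2:-C, 3:-C, 4:+B, 5:+C, 6:-C, 7:-C, 8:-C, 9:-B, 10:+C, 11:+C, 12:+C, 13:+B, 14:-B, 15:-C, 16:-C
No rule fires across all 16 points.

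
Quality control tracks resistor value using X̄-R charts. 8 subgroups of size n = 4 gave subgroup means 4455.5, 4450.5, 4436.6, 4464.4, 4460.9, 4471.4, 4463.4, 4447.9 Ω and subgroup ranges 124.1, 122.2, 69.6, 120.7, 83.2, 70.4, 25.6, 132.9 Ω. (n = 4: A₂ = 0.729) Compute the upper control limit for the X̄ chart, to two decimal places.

X̄̄ = (4455.5 + 4450.5 + 4436.6 + 4464.4 + 4460.9 + 4471.4 + 4463.4 + 4447.9) / 8 = 35650.6000 / 8 = 4456.3250
R̄ = (124.1 + 122.2 + 69.6 + 120.7 + 83.2 + 70.4 + 25.6 + 132.9) / 8 = 748.7000 / 8 = 93.5875
UCL = X̄̄ + A₂·R̄ = 4456.3250 + 0.729 × 93.5875 = 4524.5503

4524.55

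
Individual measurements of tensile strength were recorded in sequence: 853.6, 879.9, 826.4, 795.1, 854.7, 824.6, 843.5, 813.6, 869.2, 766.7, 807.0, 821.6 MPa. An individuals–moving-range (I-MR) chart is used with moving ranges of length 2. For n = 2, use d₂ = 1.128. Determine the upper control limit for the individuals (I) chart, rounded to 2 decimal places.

941.51

X̄ = (853.6 + 879.9 + 826.4 + 795.1 + 854.7 + 824.6 + 843.5 + 813.6 + 869.2 + 766.7 + 807.0 + 821.6) / 12 = 829.6583
Moving ranges: 26.3, 53.5, 31.3, 59.6, 30.1, 18.9, 29.9, 55.6, 102.5, 40.3, 14.6; M̄R̄ = 462.6000 / 11 = 42.0545
UCL = X̄ + 3·M̄R̄/d₂ = 829.6583 + 3 × 42.0545 / 1.128 = 941.5055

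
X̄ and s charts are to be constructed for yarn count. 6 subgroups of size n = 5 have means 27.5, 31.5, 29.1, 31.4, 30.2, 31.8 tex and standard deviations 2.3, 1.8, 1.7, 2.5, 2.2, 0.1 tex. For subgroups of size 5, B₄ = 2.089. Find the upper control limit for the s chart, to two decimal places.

s̄ = (2.3 + 1.8 + 1.7 + 2.5 + 2.2 + 0.1) / 6 = 1.7667
UCL_s = B₄·s̄ = 2.089 × 1.7667 = 3.6906

3.69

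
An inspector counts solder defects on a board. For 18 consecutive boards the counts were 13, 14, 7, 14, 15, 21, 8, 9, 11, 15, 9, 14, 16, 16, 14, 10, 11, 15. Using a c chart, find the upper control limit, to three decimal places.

c̄ = (13 + 14 + 7 + 14 + 15 + 21 + 8 + 9 + 11 + 15 + 9 + 14 + 16 + 16 + 14 + 10 + 11 + 15) / 18 = 232 / 18 = 12.8889
UCL = c̄ + 3√c̄ = 12.8889 + 3 × √12.8889 = 12.8889 + 3 × 3.5901 = 23.6592

23.659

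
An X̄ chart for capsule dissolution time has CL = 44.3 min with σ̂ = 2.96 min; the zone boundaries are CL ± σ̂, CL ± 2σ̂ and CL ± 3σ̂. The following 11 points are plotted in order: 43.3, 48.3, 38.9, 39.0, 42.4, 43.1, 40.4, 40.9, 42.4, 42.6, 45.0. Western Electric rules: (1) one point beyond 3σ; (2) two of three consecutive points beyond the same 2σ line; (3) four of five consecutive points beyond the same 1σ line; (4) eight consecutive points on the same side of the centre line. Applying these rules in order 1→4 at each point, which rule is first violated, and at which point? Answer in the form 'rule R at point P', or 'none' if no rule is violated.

Zone of each point (C = within 1σ̂, B = 1σ̂–2σ̂, A = 2σ̂–3σ̂, * = beyond 3σ̂; sign = side of CL): 1:-C, 2:+B, 3:-B, 4:-B, 5:-C, 6:-C, 7:-B, 8:-B, 9:-C, 10:-C, 11:+C
Rule 4 (eight consecutive points on the same side of the centre line) is satisfied at point 10.

rule 4 at point 10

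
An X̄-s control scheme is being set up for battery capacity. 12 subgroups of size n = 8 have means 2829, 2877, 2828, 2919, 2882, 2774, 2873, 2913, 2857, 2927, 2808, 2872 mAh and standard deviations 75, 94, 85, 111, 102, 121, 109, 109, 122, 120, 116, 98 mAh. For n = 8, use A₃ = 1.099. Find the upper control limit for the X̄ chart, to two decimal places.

X̄̄ = (2829 + 2877 + 2828 + 2919 + 2882 + 2774 + 2873 + 2913 + 2857 + 2927 + 2808 + 2872) / 12 = 2863.2500
s̄ = (75 + 94 + 85 + 111 + 102 + 121 + 109 + 109 + 122 + 120 + 116 + 98) / 12 = 105.1667
UCL = X̄̄ + A₃·s̄ = 2863.2500 + 1.099 × 105.1667 = 2978.8282

2978.83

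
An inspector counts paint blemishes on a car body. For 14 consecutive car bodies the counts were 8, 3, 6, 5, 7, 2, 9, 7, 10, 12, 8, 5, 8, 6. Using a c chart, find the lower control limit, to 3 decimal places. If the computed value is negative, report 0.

0.000

c̄ = (8 + 3 + 6 + 5 + 7 + 2 + 9 + 7 + 10 + 12 + 8 + 5 + 8 + 6) / 14 = 96 / 14 = 6.8571
LCL = c̄ − 3√c̄ = 6.8571 − 3 × 2.6186 = -0.9987 → 0 (cannot be negative)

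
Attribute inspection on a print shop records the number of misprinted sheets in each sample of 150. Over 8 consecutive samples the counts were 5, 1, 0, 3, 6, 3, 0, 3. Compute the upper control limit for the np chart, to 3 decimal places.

p̄ = Σdᵢ / (k·n) = 21 / (8 × 150) = 0.01750
UCL = np̄ + 3·√(np̄(1−p̄)) = 2.6250 + 3 × √(2.6250×0.98250) = 2.6250 + 3 × 1.6059 = 7.4428

7.443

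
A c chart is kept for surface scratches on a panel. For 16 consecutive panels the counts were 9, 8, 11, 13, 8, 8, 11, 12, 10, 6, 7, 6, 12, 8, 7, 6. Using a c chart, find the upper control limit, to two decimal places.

17.81

c̄ = (9 + 8 + 11 + 13 + 8 + 8 + 11 + 12 + 10 + 6 + 7 + 6 + 12 + 8 + 7 + 6) / 16 = 142 / 16 = 8.8750
UCL = c̄ + 3√c̄ = 8.8750 + 3 × √8.8750 = 8.8750 + 3 × 2.9791 = 17.8123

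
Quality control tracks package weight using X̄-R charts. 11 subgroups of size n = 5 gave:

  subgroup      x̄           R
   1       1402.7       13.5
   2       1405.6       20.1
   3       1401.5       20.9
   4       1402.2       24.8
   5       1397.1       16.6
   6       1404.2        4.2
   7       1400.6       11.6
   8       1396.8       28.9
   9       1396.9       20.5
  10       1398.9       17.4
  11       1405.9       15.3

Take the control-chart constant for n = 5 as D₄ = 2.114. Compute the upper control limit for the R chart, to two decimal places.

R̄ = (13.5 + 20.1 + 20.9 + 24.8 + 16.6 + 4.2 + 11.6 + 28.9 + 20.5 + 17.4 + 15.3) / 11 = 193.8000 / 11 = 17.6182
UCL_R = D₄·R̄ = 2.114 × 17.6182 = 37.2448

37.24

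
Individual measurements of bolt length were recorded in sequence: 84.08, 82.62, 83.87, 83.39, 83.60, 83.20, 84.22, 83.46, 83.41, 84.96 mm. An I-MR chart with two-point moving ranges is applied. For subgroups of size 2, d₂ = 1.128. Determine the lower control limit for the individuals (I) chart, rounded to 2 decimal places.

81.56

X̄ = (84.08 + 82.62 + 83.87 + 83.39 + 83.60 + 83.20 + 84.22 + 83.46 + 83.41 + 84.96) / 10 = 83.6810
Moving ranges: 1.46, 1.25, 0.48, 0.21, 0.40, 1.02, 0.76, 0.05, 1.55; M̄R̄ = 7.1800 / 9 = 0.7978
LCL = X̄ − 3·M̄R̄/d₂ = 83.6810 − 3 × 0.7978 / 1.128 = 81.5593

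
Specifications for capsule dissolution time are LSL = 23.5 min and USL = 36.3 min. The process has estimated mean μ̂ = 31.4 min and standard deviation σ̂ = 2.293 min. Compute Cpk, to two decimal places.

0.71

Cpu = (USL − μ̂) / (3σ̂) = (36.3 − 31.4) / (3 × 2.293) = 0.7123; Cpl = (μ̂ − LSL) / (3σ̂) = (31.4 − 23.5) / (3 × 2.293) = 1.1484; Cpk = min(Cpu, Cpl) = 0.7123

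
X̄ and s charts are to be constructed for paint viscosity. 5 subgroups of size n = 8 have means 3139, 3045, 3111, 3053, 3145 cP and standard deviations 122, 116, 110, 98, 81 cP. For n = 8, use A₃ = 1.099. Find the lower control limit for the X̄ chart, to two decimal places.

X̄̄ = (3139 + 3045 + 3111 + 3053 + 3145) / 5 = 3098.6000
s̄ = (122 + 116 + 110 + 98 + 81) / 5 = 105.4000
LCL = X̄̄ − A₃·s̄ = 3098.6000 − 1.099 × 105.4000 = 2982.7654

2982.77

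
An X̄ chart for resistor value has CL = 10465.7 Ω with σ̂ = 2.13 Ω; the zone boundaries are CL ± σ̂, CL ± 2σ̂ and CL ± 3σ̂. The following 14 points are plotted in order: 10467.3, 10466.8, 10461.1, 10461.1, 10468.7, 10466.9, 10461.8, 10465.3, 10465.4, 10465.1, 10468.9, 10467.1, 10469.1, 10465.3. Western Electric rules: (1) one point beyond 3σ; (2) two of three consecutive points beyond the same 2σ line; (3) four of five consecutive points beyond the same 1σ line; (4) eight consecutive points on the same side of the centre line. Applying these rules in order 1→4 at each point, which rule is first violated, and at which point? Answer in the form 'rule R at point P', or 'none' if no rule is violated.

Zone of each point (C = within 1σ̂, B = 1σ̂–2σ̂, A = 2σ̂–3σ̂, * = beyond 3σ̂; sign = side of CL): 1:+C, 2:+C, 3:-A, 4:-A, 5:+B, 6:+C, 7:-B, 8:-C, 9:-C, 10:-C, 11:+B, 12:+C, 13:+B, 14:-C
Rule 2 (two of three consecutive points beyond the same 2σ limit) is satisfied at point 4.

rule 2 at point 4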